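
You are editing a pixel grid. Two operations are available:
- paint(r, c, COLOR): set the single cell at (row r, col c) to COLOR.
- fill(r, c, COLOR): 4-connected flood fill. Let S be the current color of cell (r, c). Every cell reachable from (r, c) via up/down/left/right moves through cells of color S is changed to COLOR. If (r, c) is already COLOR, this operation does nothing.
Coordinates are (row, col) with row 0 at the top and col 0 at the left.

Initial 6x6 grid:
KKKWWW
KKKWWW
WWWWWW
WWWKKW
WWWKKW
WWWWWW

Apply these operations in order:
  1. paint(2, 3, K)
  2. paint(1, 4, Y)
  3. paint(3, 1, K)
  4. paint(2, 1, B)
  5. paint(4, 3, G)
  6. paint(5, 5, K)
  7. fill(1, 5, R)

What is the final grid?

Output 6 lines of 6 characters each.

After op 1 paint(2,3,K):
KKKWWW
KKKWWW
WWWKWW
WWWKKW
WWWKKW
WWWWWW
After op 2 paint(1,4,Y):
KKKWWW
KKKWYW
WWWKWW
WWWKKW
WWWKKW
WWWWWW
After op 3 paint(3,1,K):
KKKWWW
KKKWYW
WWWKWW
WKWKKW
WWWKKW
WWWWWW
After op 4 paint(2,1,B):
KKKWWW
KKKWYW
WBWKWW
WKWKKW
WWWKKW
WWWWWW
After op 5 paint(4,3,G):
KKKWWW
KKKWYW
WBWKWW
WKWKKW
WWWGKW
WWWWWW
After op 6 paint(5,5,K):
KKKWWW
KKKWYW
WBWKWW
WKWKKW
WWWGKW
WWWWWK
After op 7 fill(1,5,R) [9 cells changed]:
KKKRRR
KKKRYR
WBWKRR
WKWKKR
WWWGKR
WWWWWK

Answer: KKKRRR
KKKRYR
WBWKRR
WKWKKR
WWWGKR
WWWWWK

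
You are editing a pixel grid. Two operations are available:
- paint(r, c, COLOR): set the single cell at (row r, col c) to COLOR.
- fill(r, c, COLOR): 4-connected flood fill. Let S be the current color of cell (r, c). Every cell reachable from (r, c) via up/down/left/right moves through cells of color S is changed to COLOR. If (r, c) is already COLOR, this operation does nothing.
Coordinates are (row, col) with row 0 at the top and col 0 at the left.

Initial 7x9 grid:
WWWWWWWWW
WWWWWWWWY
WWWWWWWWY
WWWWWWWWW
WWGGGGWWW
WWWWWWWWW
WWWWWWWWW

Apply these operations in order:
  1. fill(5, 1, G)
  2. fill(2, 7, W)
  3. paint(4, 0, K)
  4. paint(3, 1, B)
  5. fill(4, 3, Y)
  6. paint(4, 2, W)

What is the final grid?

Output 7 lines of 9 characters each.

After op 1 fill(5,1,G) [57 cells changed]:
GGGGGGGGG
GGGGGGGGY
GGGGGGGGY
GGGGGGGGG
GGGGGGGGG
GGGGGGGGG
GGGGGGGGG
After op 2 fill(2,7,W) [61 cells changed]:
WWWWWWWWW
WWWWWWWWY
WWWWWWWWY
WWWWWWWWW
WWWWWWWWW
WWWWWWWWW
WWWWWWWWW
After op 3 paint(4,0,K):
WWWWWWWWW
WWWWWWWWY
WWWWWWWWY
WWWWWWWWW
KWWWWWWWW
WWWWWWWWW
WWWWWWWWW
After op 4 paint(3,1,B):
WWWWWWWWW
WWWWWWWWY
WWWWWWWWY
WBWWWWWWW
KWWWWWWWW
WWWWWWWWW
WWWWWWWWW
After op 5 fill(4,3,Y) [59 cells changed]:
YYYYYYYYY
YYYYYYYYY
YYYYYYYYY
YBYYYYYYY
KYYYYYYYY
YYYYYYYYY
YYYYYYYYY
After op 6 paint(4,2,W):
YYYYYYYYY
YYYYYYYYY
YYYYYYYYY
YBYYYYYYY
KYWYYYYYY
YYYYYYYYY
YYYYYYYYY

Answer: YYYYYYYYY
YYYYYYYYY
YYYYYYYYY
YBYYYYYYY
KYWYYYYYY
YYYYYYYYY
YYYYYYYYY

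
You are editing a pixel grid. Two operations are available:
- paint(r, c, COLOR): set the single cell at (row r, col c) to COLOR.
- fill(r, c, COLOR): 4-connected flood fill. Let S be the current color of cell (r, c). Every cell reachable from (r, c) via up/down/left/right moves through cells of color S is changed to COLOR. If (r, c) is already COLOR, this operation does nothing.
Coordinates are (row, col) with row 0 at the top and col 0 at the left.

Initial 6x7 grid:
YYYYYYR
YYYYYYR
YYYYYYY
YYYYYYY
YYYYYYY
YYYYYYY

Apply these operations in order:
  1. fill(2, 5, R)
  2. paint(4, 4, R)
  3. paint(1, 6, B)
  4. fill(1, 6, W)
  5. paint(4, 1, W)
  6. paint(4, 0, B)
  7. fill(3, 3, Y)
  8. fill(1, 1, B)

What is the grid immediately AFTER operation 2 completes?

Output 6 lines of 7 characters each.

Answer: RRRRRRR
RRRRRRR
RRRRRRR
RRRRRRR
RRRRRRR
RRRRRRR

Derivation:
After op 1 fill(2,5,R) [40 cells changed]:
RRRRRRR
RRRRRRR
RRRRRRR
RRRRRRR
RRRRRRR
RRRRRRR
After op 2 paint(4,4,R):
RRRRRRR
RRRRRRR
RRRRRRR
RRRRRRR
RRRRRRR
RRRRRRR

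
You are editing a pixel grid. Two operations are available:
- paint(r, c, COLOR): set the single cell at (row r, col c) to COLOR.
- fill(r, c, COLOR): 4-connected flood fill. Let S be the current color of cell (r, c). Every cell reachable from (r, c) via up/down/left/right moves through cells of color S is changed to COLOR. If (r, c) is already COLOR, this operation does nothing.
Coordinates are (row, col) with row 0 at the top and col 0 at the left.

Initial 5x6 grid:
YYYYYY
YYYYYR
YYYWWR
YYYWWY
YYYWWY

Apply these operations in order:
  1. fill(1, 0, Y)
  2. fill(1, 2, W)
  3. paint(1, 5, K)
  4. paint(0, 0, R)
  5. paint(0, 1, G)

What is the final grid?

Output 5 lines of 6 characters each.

Answer: RGWWWW
WWWWWK
WWWWWR
WWWWWY
WWWWWY

Derivation:
After op 1 fill(1,0,Y) [0 cells changed]:
YYYYYY
YYYYYR
YYYWWR
YYYWWY
YYYWWY
After op 2 fill(1,2,W) [20 cells changed]:
WWWWWW
WWWWWR
WWWWWR
WWWWWY
WWWWWY
After op 3 paint(1,5,K):
WWWWWW
WWWWWK
WWWWWR
WWWWWY
WWWWWY
After op 4 paint(0,0,R):
RWWWWW
WWWWWK
WWWWWR
WWWWWY
WWWWWY
After op 5 paint(0,1,G):
RGWWWW
WWWWWK
WWWWWR
WWWWWY
WWWWWY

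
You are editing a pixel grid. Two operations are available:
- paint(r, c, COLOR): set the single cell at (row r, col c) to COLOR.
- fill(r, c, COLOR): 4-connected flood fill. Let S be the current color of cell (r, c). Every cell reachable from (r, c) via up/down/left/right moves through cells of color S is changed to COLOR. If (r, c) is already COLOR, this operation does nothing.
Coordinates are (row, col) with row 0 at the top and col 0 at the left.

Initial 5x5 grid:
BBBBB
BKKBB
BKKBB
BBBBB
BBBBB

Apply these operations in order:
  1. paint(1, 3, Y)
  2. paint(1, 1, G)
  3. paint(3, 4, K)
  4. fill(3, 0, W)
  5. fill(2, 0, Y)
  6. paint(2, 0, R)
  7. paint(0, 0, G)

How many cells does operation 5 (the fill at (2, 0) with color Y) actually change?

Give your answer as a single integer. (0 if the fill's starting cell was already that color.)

Answer: 19

Derivation:
After op 1 paint(1,3,Y):
BBBBB
BKKYB
BKKBB
BBBBB
BBBBB
After op 2 paint(1,1,G):
BBBBB
BGKYB
BKKBB
BBBBB
BBBBB
After op 3 paint(3,4,K):
BBBBB
BGKYB
BKKBB
BBBBK
BBBBB
After op 4 fill(3,0,W) [19 cells changed]:
WWWWW
WGKYW
WKKWW
WWWWK
WWWWW
After op 5 fill(2,0,Y) [19 cells changed]:
YYYYY
YGKYY
YKKYY
YYYYK
YYYYY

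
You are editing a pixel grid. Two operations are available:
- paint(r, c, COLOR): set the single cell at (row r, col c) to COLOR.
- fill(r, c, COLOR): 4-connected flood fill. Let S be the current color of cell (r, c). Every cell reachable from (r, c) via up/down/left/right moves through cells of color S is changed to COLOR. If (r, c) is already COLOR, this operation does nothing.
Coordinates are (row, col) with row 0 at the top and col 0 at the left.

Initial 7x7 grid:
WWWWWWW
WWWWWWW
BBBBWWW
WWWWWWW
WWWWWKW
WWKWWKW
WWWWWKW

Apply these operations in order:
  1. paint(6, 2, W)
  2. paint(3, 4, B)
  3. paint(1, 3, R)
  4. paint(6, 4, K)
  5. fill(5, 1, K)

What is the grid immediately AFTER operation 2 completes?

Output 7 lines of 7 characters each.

Answer: WWWWWWW
WWWWWWW
BBBBWWW
WWWWBWW
WWWWWKW
WWKWWKW
WWWWWKW

Derivation:
After op 1 paint(6,2,W):
WWWWWWW
WWWWWWW
BBBBWWW
WWWWWWW
WWWWWKW
WWKWWKW
WWWWWKW
After op 2 paint(3,4,B):
WWWWWWW
WWWWWWW
BBBBWWW
WWWWBWW
WWWWWKW
WWKWWKW
WWWWWKW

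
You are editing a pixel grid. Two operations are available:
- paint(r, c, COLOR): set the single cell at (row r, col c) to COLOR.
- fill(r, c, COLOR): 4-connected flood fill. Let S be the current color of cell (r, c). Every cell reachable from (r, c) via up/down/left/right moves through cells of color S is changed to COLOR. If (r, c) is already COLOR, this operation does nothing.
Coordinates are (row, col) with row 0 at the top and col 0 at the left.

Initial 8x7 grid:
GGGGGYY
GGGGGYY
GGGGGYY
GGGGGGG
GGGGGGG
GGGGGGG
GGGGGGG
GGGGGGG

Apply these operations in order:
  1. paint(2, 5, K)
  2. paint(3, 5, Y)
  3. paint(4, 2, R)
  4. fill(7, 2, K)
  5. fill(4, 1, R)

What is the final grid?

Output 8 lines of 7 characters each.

After op 1 paint(2,5,K):
GGGGGYY
GGGGGYY
GGGGGKY
GGGGGGG
GGGGGGG
GGGGGGG
GGGGGGG
GGGGGGG
After op 2 paint(3,5,Y):
GGGGGYY
GGGGGYY
GGGGGKY
GGGGGYG
GGGGGGG
GGGGGGG
GGGGGGG
GGGGGGG
After op 3 paint(4,2,R):
GGGGGYY
GGGGGYY
GGGGGKY
GGGGGYG
GGRGGGG
GGGGGGG
GGGGGGG
GGGGGGG
After op 4 fill(7,2,K) [48 cells changed]:
KKKKKYY
KKKKKYY
KKKKKKY
KKKKKYK
KKRKKKK
KKKKKKK
KKKKKKK
KKKKKKK
After op 5 fill(4,1,R) [49 cells changed]:
RRRRRYY
RRRRRYY
RRRRRRY
RRRRRYR
RRRRRRR
RRRRRRR
RRRRRRR
RRRRRRR

Answer: RRRRRYY
RRRRRYY
RRRRRRY
RRRRRYR
RRRRRRR
RRRRRRR
RRRRRRR
RRRRRRR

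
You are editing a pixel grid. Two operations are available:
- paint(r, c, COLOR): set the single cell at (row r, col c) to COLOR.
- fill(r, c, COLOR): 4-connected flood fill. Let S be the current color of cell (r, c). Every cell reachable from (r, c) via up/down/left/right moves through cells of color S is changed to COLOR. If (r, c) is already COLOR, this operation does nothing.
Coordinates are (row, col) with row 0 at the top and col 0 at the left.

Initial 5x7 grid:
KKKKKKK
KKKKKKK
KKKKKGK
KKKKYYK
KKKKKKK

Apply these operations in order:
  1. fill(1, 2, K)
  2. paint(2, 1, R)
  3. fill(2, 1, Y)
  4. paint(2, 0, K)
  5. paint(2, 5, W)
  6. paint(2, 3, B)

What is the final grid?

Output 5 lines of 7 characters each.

Answer: KKKKKKK
KKKKKKK
KYKBKWK
KKKKYYK
KKKKKKK

Derivation:
After op 1 fill(1,2,K) [0 cells changed]:
KKKKKKK
KKKKKKK
KKKKKGK
KKKKYYK
KKKKKKK
After op 2 paint(2,1,R):
KKKKKKK
KKKKKKK
KRKKKGK
KKKKYYK
KKKKKKK
After op 3 fill(2,1,Y) [1 cells changed]:
KKKKKKK
KKKKKKK
KYKKKGK
KKKKYYK
KKKKKKK
After op 4 paint(2,0,K):
KKKKKKK
KKKKKKK
KYKKKGK
KKKKYYK
KKKKKKK
After op 5 paint(2,5,W):
KKKKKKK
KKKKKKK
KYKKKWK
KKKKYYK
KKKKKKK
After op 6 paint(2,3,B):
KKKKKKK
KKKKKKK
KYKBKWK
KKKKYYK
KKKKKKK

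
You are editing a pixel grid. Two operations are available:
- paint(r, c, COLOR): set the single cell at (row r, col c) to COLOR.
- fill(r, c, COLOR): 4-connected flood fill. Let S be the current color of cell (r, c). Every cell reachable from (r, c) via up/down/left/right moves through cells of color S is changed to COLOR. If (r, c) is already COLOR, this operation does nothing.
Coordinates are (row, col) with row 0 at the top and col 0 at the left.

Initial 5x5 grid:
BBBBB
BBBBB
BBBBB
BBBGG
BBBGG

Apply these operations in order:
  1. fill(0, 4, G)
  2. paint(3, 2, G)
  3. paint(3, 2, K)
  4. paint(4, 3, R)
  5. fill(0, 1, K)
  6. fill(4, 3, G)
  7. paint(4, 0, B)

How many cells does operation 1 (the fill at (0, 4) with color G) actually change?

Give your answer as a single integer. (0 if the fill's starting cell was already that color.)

After op 1 fill(0,4,G) [21 cells changed]:
GGGGG
GGGGG
GGGGG
GGGGG
GGGGG

Answer: 21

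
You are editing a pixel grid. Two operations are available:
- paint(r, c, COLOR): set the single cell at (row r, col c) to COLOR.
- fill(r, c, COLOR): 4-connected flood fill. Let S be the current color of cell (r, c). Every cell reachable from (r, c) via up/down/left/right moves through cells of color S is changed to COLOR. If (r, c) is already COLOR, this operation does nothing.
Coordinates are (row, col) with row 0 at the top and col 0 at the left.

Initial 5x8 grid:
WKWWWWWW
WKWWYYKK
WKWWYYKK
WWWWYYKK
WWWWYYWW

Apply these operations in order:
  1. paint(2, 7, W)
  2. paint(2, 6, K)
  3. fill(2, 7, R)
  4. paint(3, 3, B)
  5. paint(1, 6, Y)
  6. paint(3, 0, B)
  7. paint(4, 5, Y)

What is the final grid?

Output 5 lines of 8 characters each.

After op 1 paint(2,7,W):
WKWWWWWW
WKWWYYKK
WKWWYYKW
WWWWYYKK
WWWWYYWW
After op 2 paint(2,6,K):
WKWWWWWW
WKWWYYKK
WKWWYYKW
WWWWYYKK
WWWWYYWW
After op 3 fill(2,7,R) [1 cells changed]:
WKWWWWWW
WKWWYYKK
WKWWYYKR
WWWWYYKK
WWWWYYWW
After op 4 paint(3,3,B):
WKWWWWWW
WKWWYYKK
WKWWYYKR
WWWBYYKK
WWWWYYWW
After op 5 paint(1,6,Y):
WKWWWWWW
WKWWYYYK
WKWWYYKR
WWWBYYKK
WWWWYYWW
After op 6 paint(3,0,B):
WKWWWWWW
WKWWYYYK
WKWWYYKR
BWWBYYKK
WWWWYYWW
After op 7 paint(4,5,Y):
WKWWWWWW
WKWWYYYK
WKWWYYKR
BWWBYYKK
WWWWYYWW

Answer: WKWWWWWW
WKWWYYYK
WKWWYYKR
BWWBYYKK
WWWWYYWW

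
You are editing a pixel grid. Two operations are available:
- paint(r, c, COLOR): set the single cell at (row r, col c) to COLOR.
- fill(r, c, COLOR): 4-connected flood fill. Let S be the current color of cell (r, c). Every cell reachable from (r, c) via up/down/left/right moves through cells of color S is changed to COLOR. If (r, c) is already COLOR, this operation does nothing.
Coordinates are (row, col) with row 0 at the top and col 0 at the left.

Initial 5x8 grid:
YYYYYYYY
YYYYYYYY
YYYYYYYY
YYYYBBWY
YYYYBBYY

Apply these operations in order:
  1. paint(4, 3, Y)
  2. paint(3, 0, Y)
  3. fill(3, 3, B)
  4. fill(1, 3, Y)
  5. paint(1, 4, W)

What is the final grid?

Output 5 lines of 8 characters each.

Answer: YYYYYYYY
YYYYWYYY
YYYYYYYY
YYYYYYWY
YYYYYYYY

Derivation:
After op 1 paint(4,3,Y):
YYYYYYYY
YYYYYYYY
YYYYYYYY
YYYYBBWY
YYYYBBYY
After op 2 paint(3,0,Y):
YYYYYYYY
YYYYYYYY
YYYYYYYY
YYYYBBWY
YYYYBBYY
After op 3 fill(3,3,B) [35 cells changed]:
BBBBBBBB
BBBBBBBB
BBBBBBBB
BBBBBBWB
BBBBBBBB
After op 4 fill(1,3,Y) [39 cells changed]:
YYYYYYYY
YYYYYYYY
YYYYYYYY
YYYYYYWY
YYYYYYYY
After op 5 paint(1,4,W):
YYYYYYYY
YYYYWYYY
YYYYYYYY
YYYYYYWY
YYYYYYYY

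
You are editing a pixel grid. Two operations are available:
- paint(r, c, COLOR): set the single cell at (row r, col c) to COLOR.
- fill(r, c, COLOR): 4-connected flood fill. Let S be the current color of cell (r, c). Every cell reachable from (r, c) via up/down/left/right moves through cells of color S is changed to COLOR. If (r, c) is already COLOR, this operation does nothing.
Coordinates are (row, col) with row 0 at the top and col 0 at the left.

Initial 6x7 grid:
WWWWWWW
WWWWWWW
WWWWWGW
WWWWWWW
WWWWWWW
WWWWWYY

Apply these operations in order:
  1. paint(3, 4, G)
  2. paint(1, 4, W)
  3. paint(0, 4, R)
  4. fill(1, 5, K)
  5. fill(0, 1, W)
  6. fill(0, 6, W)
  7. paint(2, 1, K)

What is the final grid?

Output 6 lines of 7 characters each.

Answer: WWWWRWW
WWWWWWW
WKWWWGW
WWWWGWW
WWWWWWW
WWWWWYY

Derivation:
After op 1 paint(3,4,G):
WWWWWWW
WWWWWWW
WWWWWGW
WWWWGWW
WWWWWWW
WWWWWYY
After op 2 paint(1,4,W):
WWWWWWW
WWWWWWW
WWWWWGW
WWWWGWW
WWWWWWW
WWWWWYY
After op 3 paint(0,4,R):
WWWWRWW
WWWWWWW
WWWWWGW
WWWWGWW
WWWWWWW
WWWWWYY
After op 4 fill(1,5,K) [37 cells changed]:
KKKKRKK
KKKKKKK
KKKKKGK
KKKKGKK
KKKKKKK
KKKKKYY
After op 5 fill(0,1,W) [37 cells changed]:
WWWWRWW
WWWWWWW
WWWWWGW
WWWWGWW
WWWWWWW
WWWWWYY
After op 6 fill(0,6,W) [0 cells changed]:
WWWWRWW
WWWWWWW
WWWWWGW
WWWWGWW
WWWWWWW
WWWWWYY
After op 7 paint(2,1,K):
WWWWRWW
WWWWWWW
WKWWWGW
WWWWGWW
WWWWWWW
WWWWWYY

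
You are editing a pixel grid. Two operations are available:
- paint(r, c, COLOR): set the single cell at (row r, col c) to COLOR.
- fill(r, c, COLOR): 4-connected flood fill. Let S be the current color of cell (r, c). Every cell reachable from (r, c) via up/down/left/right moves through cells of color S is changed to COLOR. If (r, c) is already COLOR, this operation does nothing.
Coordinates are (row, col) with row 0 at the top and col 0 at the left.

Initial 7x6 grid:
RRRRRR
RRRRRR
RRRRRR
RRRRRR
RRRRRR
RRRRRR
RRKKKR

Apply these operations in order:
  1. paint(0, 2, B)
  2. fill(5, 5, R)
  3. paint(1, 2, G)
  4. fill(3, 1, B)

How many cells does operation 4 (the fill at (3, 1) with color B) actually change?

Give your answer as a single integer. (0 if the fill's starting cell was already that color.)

Answer: 37

Derivation:
After op 1 paint(0,2,B):
RRBRRR
RRRRRR
RRRRRR
RRRRRR
RRRRRR
RRRRRR
RRKKKR
After op 2 fill(5,5,R) [0 cells changed]:
RRBRRR
RRRRRR
RRRRRR
RRRRRR
RRRRRR
RRRRRR
RRKKKR
After op 3 paint(1,2,G):
RRBRRR
RRGRRR
RRRRRR
RRRRRR
RRRRRR
RRRRRR
RRKKKR
After op 4 fill(3,1,B) [37 cells changed]:
BBBBBB
BBGBBB
BBBBBB
BBBBBB
BBBBBB
BBBBBB
BBKKKB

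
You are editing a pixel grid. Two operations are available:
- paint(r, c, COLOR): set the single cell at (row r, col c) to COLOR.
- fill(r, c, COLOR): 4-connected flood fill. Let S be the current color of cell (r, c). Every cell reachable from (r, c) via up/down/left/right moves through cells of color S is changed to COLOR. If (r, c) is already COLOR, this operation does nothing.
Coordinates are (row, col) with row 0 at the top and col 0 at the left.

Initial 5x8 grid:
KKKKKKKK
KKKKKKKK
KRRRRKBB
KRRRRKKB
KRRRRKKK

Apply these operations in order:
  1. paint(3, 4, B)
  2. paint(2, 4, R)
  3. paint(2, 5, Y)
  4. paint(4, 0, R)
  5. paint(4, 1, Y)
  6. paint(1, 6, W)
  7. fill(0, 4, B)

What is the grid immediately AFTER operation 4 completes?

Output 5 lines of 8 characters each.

Answer: KKKKKKKK
KKKKKKKK
KRRRRYBB
KRRRBKKB
RRRRRKKK

Derivation:
After op 1 paint(3,4,B):
KKKKKKKK
KKKKKKKK
KRRRRKBB
KRRRBKKB
KRRRRKKK
After op 2 paint(2,4,R):
KKKKKKKK
KKKKKKKK
KRRRRKBB
KRRRBKKB
KRRRRKKK
After op 3 paint(2,5,Y):
KKKKKKKK
KKKKKKKK
KRRRRYBB
KRRRBKKB
KRRRRKKK
After op 4 paint(4,0,R):
KKKKKKKK
KKKKKKKK
KRRRRYBB
KRRRBKKB
RRRRRKKK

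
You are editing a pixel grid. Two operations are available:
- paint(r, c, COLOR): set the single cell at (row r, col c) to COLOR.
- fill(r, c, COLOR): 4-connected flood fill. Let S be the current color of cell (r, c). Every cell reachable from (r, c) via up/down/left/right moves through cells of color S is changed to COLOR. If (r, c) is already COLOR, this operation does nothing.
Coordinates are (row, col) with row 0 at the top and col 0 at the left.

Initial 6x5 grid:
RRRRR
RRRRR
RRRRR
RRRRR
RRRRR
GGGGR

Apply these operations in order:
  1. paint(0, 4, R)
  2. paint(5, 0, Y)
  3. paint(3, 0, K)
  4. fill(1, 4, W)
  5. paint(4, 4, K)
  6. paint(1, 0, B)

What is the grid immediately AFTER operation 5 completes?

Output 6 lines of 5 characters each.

Answer: WWWWW
WWWWW
WWWWW
KWWWW
WWWWK
YGGGW

Derivation:
After op 1 paint(0,4,R):
RRRRR
RRRRR
RRRRR
RRRRR
RRRRR
GGGGR
After op 2 paint(5,0,Y):
RRRRR
RRRRR
RRRRR
RRRRR
RRRRR
YGGGR
After op 3 paint(3,0,K):
RRRRR
RRRRR
RRRRR
KRRRR
RRRRR
YGGGR
After op 4 fill(1,4,W) [25 cells changed]:
WWWWW
WWWWW
WWWWW
KWWWW
WWWWW
YGGGW
After op 5 paint(4,4,K):
WWWWW
WWWWW
WWWWW
KWWWW
WWWWK
YGGGW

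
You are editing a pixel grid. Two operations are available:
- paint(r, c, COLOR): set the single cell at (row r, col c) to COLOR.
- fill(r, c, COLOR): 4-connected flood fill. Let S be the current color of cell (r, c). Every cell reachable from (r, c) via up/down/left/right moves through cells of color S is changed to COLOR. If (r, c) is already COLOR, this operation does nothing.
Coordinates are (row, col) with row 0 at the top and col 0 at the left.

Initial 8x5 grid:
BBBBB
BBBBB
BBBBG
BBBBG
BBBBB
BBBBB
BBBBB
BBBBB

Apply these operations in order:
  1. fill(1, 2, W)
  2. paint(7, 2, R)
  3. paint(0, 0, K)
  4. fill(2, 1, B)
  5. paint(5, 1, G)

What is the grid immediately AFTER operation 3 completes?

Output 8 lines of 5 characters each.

Answer: KWWWW
WWWWW
WWWWG
WWWWG
WWWWW
WWWWW
WWWWW
WWRWW

Derivation:
After op 1 fill(1,2,W) [38 cells changed]:
WWWWW
WWWWW
WWWWG
WWWWG
WWWWW
WWWWW
WWWWW
WWWWW
After op 2 paint(7,2,R):
WWWWW
WWWWW
WWWWG
WWWWG
WWWWW
WWWWW
WWWWW
WWRWW
After op 3 paint(0,0,K):
KWWWW
WWWWW
WWWWG
WWWWG
WWWWW
WWWWW
WWWWW
WWRWW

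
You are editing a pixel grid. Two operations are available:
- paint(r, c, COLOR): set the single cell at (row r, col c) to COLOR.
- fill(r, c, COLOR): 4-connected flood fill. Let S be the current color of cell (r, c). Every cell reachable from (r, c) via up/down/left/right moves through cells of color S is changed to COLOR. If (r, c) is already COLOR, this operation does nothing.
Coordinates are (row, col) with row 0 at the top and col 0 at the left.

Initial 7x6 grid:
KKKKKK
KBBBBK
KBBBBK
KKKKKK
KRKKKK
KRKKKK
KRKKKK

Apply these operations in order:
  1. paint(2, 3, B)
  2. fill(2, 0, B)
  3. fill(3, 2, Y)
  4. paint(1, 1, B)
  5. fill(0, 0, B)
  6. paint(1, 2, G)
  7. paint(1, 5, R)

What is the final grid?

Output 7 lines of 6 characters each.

Answer: BBBBBB
BBGBBR
BBBBBB
BBBBBB
BRBBBB
BRBBBB
BRBBBB

Derivation:
After op 1 paint(2,3,B):
KKKKKK
KBBBBK
KBBBBK
KKKKKK
KRKKKK
KRKKKK
KRKKKK
After op 2 fill(2,0,B) [31 cells changed]:
BBBBBB
BBBBBB
BBBBBB
BBBBBB
BRBBBB
BRBBBB
BRBBBB
After op 3 fill(3,2,Y) [39 cells changed]:
YYYYYY
YYYYYY
YYYYYY
YYYYYY
YRYYYY
YRYYYY
YRYYYY
After op 4 paint(1,1,B):
YYYYYY
YBYYYY
YYYYYY
YYYYYY
YRYYYY
YRYYYY
YRYYYY
After op 5 fill(0,0,B) [38 cells changed]:
BBBBBB
BBBBBB
BBBBBB
BBBBBB
BRBBBB
BRBBBB
BRBBBB
After op 6 paint(1,2,G):
BBBBBB
BBGBBB
BBBBBB
BBBBBB
BRBBBB
BRBBBB
BRBBBB
After op 7 paint(1,5,R):
BBBBBB
BBGBBR
BBBBBB
BBBBBB
BRBBBB
BRBBBB
BRBBBB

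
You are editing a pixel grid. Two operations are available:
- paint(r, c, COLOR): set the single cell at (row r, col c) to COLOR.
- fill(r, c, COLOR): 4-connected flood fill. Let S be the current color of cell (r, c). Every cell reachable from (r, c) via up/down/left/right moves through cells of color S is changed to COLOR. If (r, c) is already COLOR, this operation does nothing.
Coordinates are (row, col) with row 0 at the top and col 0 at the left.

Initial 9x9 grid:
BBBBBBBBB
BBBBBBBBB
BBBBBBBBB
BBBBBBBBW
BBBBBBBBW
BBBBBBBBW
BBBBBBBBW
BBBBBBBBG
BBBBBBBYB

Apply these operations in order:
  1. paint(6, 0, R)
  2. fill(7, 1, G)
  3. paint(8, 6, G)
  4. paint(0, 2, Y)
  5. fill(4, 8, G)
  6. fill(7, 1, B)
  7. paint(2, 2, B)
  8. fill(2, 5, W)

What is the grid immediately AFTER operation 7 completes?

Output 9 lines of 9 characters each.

After op 1 paint(6,0,R):
BBBBBBBBB
BBBBBBBBB
BBBBBBBBB
BBBBBBBBW
BBBBBBBBW
BBBBBBBBW
RBBBBBBBW
BBBBBBBBG
BBBBBBBYB
After op 2 fill(7,1,G) [73 cells changed]:
GGGGGGGGG
GGGGGGGGG
GGGGGGGGG
GGGGGGGGW
GGGGGGGGW
GGGGGGGGW
RGGGGGGGW
GGGGGGGGG
GGGGGGGYB
After op 3 paint(8,6,G):
GGGGGGGGG
GGGGGGGGG
GGGGGGGGG
GGGGGGGGW
GGGGGGGGW
GGGGGGGGW
RGGGGGGGW
GGGGGGGGG
GGGGGGGYB
After op 4 paint(0,2,Y):
GGYGGGGGG
GGGGGGGGG
GGGGGGGGG
GGGGGGGGW
GGGGGGGGW
GGGGGGGGW
RGGGGGGGW
GGGGGGGGG
GGGGGGGYB
After op 5 fill(4,8,G) [4 cells changed]:
GGYGGGGGG
GGGGGGGGG
GGGGGGGGG
GGGGGGGGG
GGGGGGGGG
GGGGGGGGG
RGGGGGGGG
GGGGGGGGG
GGGGGGGYB
After op 6 fill(7,1,B) [77 cells changed]:
BBYBBBBBB
BBBBBBBBB
BBBBBBBBB
BBBBBBBBB
BBBBBBBBB
BBBBBBBBB
RBBBBBBBB
BBBBBBBBB
BBBBBBBYB
After op 7 paint(2,2,B):
BBYBBBBBB
BBBBBBBBB
BBBBBBBBB
BBBBBBBBB
BBBBBBBBB
BBBBBBBBB
RBBBBBBBB
BBBBBBBBB
BBBBBBBYB

Answer: BBYBBBBBB
BBBBBBBBB
BBBBBBBBB
BBBBBBBBB
BBBBBBBBB
BBBBBBBBB
RBBBBBBBB
BBBBBBBBB
BBBBBBBYB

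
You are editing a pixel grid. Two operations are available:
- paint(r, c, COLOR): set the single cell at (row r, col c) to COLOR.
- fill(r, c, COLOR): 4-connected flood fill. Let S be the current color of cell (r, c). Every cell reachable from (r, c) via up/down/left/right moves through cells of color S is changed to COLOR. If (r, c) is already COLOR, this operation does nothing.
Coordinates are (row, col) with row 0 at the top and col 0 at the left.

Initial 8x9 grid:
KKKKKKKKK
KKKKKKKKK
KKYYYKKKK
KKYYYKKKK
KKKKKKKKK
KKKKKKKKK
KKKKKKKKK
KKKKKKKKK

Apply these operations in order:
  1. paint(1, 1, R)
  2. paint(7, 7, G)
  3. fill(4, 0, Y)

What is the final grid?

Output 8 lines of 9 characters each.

After op 1 paint(1,1,R):
KKKKKKKKK
KRKKKKKKK
KKYYYKKKK
KKYYYKKKK
KKKKKKKKK
KKKKKKKKK
KKKKKKKKK
KKKKKKKKK
After op 2 paint(7,7,G):
KKKKKKKKK
KRKKKKKKK
KKYYYKKKK
KKYYYKKKK
KKKKKKKKK
KKKKKKKKK
KKKKKKKKK
KKKKKKKGK
After op 3 fill(4,0,Y) [64 cells changed]:
YYYYYYYYY
YRYYYYYYY
YYYYYYYYY
YYYYYYYYY
YYYYYYYYY
YYYYYYYYY
YYYYYYYYY
YYYYYYYGY

Answer: YYYYYYYYY
YRYYYYYYY
YYYYYYYYY
YYYYYYYYY
YYYYYYYYY
YYYYYYYYY
YYYYYYYYY
YYYYYYYGY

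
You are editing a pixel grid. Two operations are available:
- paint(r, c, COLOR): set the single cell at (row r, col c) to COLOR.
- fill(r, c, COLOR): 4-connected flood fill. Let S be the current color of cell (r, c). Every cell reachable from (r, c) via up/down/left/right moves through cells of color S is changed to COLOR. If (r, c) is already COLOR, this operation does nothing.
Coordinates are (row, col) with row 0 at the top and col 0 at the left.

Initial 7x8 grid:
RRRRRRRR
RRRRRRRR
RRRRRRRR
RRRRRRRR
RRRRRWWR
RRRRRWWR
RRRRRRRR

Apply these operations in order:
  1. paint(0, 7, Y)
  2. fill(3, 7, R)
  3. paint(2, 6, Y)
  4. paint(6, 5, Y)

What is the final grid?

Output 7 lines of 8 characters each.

Answer: RRRRRRRY
RRRRRRRR
RRRRRRYR
RRRRRRRR
RRRRRWWR
RRRRRWWR
RRRRRYRR

Derivation:
After op 1 paint(0,7,Y):
RRRRRRRY
RRRRRRRR
RRRRRRRR
RRRRRRRR
RRRRRWWR
RRRRRWWR
RRRRRRRR
After op 2 fill(3,7,R) [0 cells changed]:
RRRRRRRY
RRRRRRRR
RRRRRRRR
RRRRRRRR
RRRRRWWR
RRRRRWWR
RRRRRRRR
After op 3 paint(2,6,Y):
RRRRRRRY
RRRRRRRR
RRRRRRYR
RRRRRRRR
RRRRRWWR
RRRRRWWR
RRRRRRRR
After op 4 paint(6,5,Y):
RRRRRRRY
RRRRRRRR
RRRRRRYR
RRRRRRRR
RRRRRWWR
RRRRRWWR
RRRRRYRR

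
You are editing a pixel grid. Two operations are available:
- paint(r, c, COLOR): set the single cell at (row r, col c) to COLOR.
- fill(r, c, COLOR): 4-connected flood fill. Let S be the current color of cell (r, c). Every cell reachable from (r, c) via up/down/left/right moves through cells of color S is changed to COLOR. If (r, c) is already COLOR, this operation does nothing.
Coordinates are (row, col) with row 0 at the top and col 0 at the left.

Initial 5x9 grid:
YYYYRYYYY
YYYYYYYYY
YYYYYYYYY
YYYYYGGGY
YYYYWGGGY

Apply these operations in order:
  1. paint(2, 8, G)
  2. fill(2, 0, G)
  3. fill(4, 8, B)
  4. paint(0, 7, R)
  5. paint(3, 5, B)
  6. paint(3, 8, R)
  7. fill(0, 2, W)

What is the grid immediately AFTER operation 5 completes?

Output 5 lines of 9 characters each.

Answer: GGGGRGGRG
GGGGGGGGG
GGGGGGGGG
GGGGGBGGB
GGGGWGGGB

Derivation:
After op 1 paint(2,8,G):
YYYYRYYYY
YYYYYYYYY
YYYYYYYYG
YYYYYGGGY
YYYYWGGGY
After op 2 fill(2,0,G) [34 cells changed]:
GGGGRGGGG
GGGGGGGGG
GGGGGGGGG
GGGGGGGGY
GGGGWGGGY
After op 3 fill(4,8,B) [2 cells changed]:
GGGGRGGGG
GGGGGGGGG
GGGGGGGGG
GGGGGGGGB
GGGGWGGGB
After op 4 paint(0,7,R):
GGGGRGGRG
GGGGGGGGG
GGGGGGGGG
GGGGGGGGB
GGGGWGGGB
After op 5 paint(3,5,B):
GGGGRGGRG
GGGGGGGGG
GGGGGGGGG
GGGGGBGGB
GGGGWGGGB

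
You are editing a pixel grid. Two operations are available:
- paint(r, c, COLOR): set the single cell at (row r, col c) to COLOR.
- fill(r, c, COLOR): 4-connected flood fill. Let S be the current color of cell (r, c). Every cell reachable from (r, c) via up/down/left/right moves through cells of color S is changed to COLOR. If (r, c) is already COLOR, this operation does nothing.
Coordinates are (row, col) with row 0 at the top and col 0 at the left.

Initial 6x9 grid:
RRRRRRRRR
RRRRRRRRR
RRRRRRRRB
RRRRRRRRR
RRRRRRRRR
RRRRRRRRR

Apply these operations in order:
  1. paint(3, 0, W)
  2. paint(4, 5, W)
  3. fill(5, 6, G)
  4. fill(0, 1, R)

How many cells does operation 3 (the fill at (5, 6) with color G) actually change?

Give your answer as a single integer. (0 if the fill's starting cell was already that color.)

After op 1 paint(3,0,W):
RRRRRRRRR
RRRRRRRRR
RRRRRRRRB
WRRRRRRRR
RRRRRRRRR
RRRRRRRRR
After op 2 paint(4,5,W):
RRRRRRRRR
RRRRRRRRR
RRRRRRRRB
WRRRRRRRR
RRRRRWRRR
RRRRRRRRR
After op 3 fill(5,6,G) [51 cells changed]:
GGGGGGGGG
GGGGGGGGG
GGGGGGGGB
WGGGGGGGG
GGGGGWGGG
GGGGGGGGG

Answer: 51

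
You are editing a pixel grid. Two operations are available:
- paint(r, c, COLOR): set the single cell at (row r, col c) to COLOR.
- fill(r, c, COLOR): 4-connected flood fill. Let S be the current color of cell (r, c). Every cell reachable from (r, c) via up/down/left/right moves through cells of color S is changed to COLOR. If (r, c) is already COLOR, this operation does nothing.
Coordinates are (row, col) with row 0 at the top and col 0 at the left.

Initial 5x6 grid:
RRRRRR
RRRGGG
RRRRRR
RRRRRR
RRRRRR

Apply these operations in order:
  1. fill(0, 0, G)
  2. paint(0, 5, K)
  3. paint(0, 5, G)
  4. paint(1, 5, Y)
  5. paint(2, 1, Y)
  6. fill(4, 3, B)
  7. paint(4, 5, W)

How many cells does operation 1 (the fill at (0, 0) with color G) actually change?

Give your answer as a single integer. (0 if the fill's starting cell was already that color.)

After op 1 fill(0,0,G) [27 cells changed]:
GGGGGG
GGGGGG
GGGGGG
GGGGGG
GGGGGG

Answer: 27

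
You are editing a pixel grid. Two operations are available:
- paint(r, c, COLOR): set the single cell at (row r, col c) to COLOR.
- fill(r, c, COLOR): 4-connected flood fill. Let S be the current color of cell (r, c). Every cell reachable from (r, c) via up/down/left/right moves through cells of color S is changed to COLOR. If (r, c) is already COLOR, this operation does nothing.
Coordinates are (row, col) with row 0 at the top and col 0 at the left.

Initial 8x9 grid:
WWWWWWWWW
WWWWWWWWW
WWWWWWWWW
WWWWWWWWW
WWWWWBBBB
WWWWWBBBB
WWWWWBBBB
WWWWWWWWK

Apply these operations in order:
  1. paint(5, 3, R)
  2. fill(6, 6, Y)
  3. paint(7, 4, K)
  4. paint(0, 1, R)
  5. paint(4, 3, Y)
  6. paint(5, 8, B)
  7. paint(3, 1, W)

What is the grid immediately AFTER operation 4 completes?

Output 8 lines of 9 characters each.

Answer: WRWWWWWWW
WWWWWWWWW
WWWWWWWWW
WWWWWWWWW
WWWWWYYYY
WWWRWYYYY
WWWWWYYYY
WWWWKWWWK

Derivation:
After op 1 paint(5,3,R):
WWWWWWWWW
WWWWWWWWW
WWWWWWWWW
WWWWWWWWW
WWWWWBBBB
WWWRWBBBB
WWWWWBBBB
WWWWWWWWK
After op 2 fill(6,6,Y) [12 cells changed]:
WWWWWWWWW
WWWWWWWWW
WWWWWWWWW
WWWWWWWWW
WWWWWYYYY
WWWRWYYYY
WWWWWYYYY
WWWWWWWWK
After op 3 paint(7,4,K):
WWWWWWWWW
WWWWWWWWW
WWWWWWWWW
WWWWWWWWW
WWWWWYYYY
WWWRWYYYY
WWWWWYYYY
WWWWKWWWK
After op 4 paint(0,1,R):
WRWWWWWWW
WWWWWWWWW
WWWWWWWWW
WWWWWWWWW
WWWWWYYYY
WWWRWYYYY
WWWWWYYYY
WWWWKWWWK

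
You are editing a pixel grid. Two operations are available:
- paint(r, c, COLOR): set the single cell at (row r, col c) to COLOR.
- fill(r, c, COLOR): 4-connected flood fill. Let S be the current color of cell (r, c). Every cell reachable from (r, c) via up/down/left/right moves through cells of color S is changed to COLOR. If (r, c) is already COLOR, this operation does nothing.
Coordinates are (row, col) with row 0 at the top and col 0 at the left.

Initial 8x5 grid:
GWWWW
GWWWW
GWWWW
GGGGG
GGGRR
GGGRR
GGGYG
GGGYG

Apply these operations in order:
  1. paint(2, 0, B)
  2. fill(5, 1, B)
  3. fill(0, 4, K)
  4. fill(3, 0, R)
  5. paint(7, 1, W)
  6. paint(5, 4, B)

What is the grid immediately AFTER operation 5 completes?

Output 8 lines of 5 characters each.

Answer: GKKKK
GKKKK
RKKKK
RRRRR
RRRRR
RRRRR
RRRYG
RWRYG

Derivation:
After op 1 paint(2,0,B):
GWWWW
GWWWW
BWWWW
GGGGG
GGGRR
GGGRR
GGGYG
GGGYG
After op 2 fill(5,1,B) [17 cells changed]:
GWWWW
GWWWW
BWWWW
BBBBB
BBBRR
BBBRR
BBBYG
BBBYG
After op 3 fill(0,4,K) [12 cells changed]:
GKKKK
GKKKK
BKKKK
BBBBB
BBBRR
BBBRR
BBBYG
BBBYG
After op 4 fill(3,0,R) [18 cells changed]:
GKKKK
GKKKK
RKKKK
RRRRR
RRRRR
RRRRR
RRRYG
RRRYG
After op 5 paint(7,1,W):
GKKKK
GKKKK
RKKKK
RRRRR
RRRRR
RRRRR
RRRYG
RWRYG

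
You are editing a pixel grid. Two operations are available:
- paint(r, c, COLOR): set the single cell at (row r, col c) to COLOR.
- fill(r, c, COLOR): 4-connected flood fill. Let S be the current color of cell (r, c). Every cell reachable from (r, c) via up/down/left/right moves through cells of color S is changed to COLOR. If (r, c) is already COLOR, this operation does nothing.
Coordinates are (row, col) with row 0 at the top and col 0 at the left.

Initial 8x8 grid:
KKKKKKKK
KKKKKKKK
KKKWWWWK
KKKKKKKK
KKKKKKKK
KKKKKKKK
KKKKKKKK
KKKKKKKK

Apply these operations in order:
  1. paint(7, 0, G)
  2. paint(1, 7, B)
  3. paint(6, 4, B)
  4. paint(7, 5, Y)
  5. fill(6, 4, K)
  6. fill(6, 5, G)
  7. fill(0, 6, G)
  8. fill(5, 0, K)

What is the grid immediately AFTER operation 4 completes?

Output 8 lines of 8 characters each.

Answer: KKKKKKKK
KKKKKKKB
KKKWWWWK
KKKKKKKK
KKKKKKKK
KKKKKKKK
KKKKBKKK
GKKKKYKK

Derivation:
After op 1 paint(7,0,G):
KKKKKKKK
KKKKKKKK
KKKWWWWK
KKKKKKKK
KKKKKKKK
KKKKKKKK
KKKKKKKK
GKKKKKKK
After op 2 paint(1,7,B):
KKKKKKKK
KKKKKKKB
KKKWWWWK
KKKKKKKK
KKKKKKKK
KKKKKKKK
KKKKKKKK
GKKKKKKK
After op 3 paint(6,4,B):
KKKKKKKK
KKKKKKKB
KKKWWWWK
KKKKKKKK
KKKKKKKK
KKKKKKKK
KKKKBKKK
GKKKKKKK
After op 4 paint(7,5,Y):
KKKKKKKK
KKKKKKKB
KKKWWWWK
KKKKKKKK
KKKKKKKK
KKKKKKKK
KKKKBKKK
GKKKKYKK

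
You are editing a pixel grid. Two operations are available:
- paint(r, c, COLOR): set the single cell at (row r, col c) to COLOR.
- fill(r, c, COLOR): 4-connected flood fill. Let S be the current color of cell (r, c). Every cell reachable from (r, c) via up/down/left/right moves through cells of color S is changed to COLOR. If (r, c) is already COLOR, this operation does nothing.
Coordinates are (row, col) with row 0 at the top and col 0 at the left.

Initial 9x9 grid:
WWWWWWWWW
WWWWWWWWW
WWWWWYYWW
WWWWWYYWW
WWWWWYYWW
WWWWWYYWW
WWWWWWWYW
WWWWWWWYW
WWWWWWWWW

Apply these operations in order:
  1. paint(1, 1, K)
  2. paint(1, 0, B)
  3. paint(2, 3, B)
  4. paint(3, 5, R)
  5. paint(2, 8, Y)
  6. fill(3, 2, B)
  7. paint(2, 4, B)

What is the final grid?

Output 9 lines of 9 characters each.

After op 1 paint(1,1,K):
WWWWWWWWW
WKWWWWWWW
WWWWWYYWW
WWWWWYYWW
WWWWWYYWW
WWWWWYYWW
WWWWWWWYW
WWWWWWWYW
WWWWWWWWW
After op 2 paint(1,0,B):
WWWWWWWWW
BKWWWWWWW
WWWWWYYWW
WWWWWYYWW
WWWWWYYWW
WWWWWYYWW
WWWWWWWYW
WWWWWWWYW
WWWWWWWWW
After op 3 paint(2,3,B):
WWWWWWWWW
BKWWWWWWW
WWWBWYYWW
WWWWWYYWW
WWWWWYYWW
WWWWWYYWW
WWWWWWWYW
WWWWWWWYW
WWWWWWWWW
After op 4 paint(3,5,R):
WWWWWWWWW
BKWWWWWWW
WWWBWYYWW
WWWWWRYWW
WWWWWYYWW
WWWWWYYWW
WWWWWWWYW
WWWWWWWYW
WWWWWWWWW
After op 5 paint(2,8,Y):
WWWWWWWWW
BKWWWWWWW
WWWBWYYWY
WWWWWRYWW
WWWWWYYWW
WWWWWYYWW
WWWWWWWYW
WWWWWWWYW
WWWWWWWWW
After op 6 fill(3,2,B) [67 cells changed]:
BBBBBBBBB
BKBBBBBBB
BBBBBYYBY
BBBBBRYBB
BBBBBYYBB
BBBBBYYBB
BBBBBBBYB
BBBBBBBYB
BBBBBBBBB
After op 7 paint(2,4,B):
BBBBBBBBB
BKBBBBBBB
BBBBBYYBY
BBBBBRYBB
BBBBBYYBB
BBBBBYYBB
BBBBBBBYB
BBBBBBBYB
BBBBBBBBB

Answer: BBBBBBBBB
BKBBBBBBB
BBBBBYYBY
BBBBBRYBB
BBBBBYYBB
BBBBBYYBB
BBBBBBBYB
BBBBBBBYB
BBBBBBBBB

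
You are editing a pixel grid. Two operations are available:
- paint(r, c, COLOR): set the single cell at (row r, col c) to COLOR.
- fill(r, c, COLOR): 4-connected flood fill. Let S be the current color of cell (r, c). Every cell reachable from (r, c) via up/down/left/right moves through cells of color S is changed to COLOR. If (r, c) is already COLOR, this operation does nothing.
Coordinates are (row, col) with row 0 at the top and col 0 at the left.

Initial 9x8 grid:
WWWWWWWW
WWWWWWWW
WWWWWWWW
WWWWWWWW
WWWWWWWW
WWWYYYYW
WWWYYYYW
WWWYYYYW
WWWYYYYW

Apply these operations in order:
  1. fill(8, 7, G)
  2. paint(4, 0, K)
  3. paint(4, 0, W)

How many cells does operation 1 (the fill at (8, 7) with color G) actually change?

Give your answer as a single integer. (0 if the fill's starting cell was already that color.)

After op 1 fill(8,7,G) [56 cells changed]:
GGGGGGGG
GGGGGGGG
GGGGGGGG
GGGGGGGG
GGGGGGGG
GGGYYYYG
GGGYYYYG
GGGYYYYG
GGGYYYYG

Answer: 56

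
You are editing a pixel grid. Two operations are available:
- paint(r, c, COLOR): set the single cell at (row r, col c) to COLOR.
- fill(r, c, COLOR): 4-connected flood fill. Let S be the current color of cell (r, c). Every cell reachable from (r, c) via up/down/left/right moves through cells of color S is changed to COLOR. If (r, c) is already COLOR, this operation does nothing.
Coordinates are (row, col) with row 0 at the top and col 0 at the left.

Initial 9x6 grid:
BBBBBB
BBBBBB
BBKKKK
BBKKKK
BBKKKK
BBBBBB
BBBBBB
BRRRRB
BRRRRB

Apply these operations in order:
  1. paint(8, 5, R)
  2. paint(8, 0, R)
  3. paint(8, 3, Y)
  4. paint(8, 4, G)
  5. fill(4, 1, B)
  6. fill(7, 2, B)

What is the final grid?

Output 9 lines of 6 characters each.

Answer: BBBBBB
BBBBBB
BBKKKK
BBKKKK
BBKKKK
BBBBBB
BBBBBB
BBBBBB
BBBYGR

Derivation:
After op 1 paint(8,5,R):
BBBBBB
BBBBBB
BBKKKK
BBKKKK
BBKKKK
BBBBBB
BBBBBB
BRRRRB
BRRRRR
After op 2 paint(8,0,R):
BBBBBB
BBBBBB
BBKKKK
BBKKKK
BBKKKK
BBBBBB
BBBBBB
BRRRRB
RRRRRR
After op 3 paint(8,3,Y):
BBBBBB
BBBBBB
BBKKKK
BBKKKK
BBKKKK
BBBBBB
BBBBBB
BRRRRB
RRRYRR
After op 4 paint(8,4,G):
BBBBBB
BBBBBB
BBKKKK
BBKKKK
BBKKKK
BBBBBB
BBBBBB
BRRRRB
RRRYGR
After op 5 fill(4,1,B) [0 cells changed]:
BBBBBB
BBBBBB
BBKKKK
BBKKKK
BBKKKK
BBBBBB
BBBBBB
BRRRRB
RRRYGR
After op 6 fill(7,2,B) [7 cells changed]:
BBBBBB
BBBBBB
BBKKKK
BBKKKK
BBKKKK
BBBBBB
BBBBBB
BBBBBB
BBBYGR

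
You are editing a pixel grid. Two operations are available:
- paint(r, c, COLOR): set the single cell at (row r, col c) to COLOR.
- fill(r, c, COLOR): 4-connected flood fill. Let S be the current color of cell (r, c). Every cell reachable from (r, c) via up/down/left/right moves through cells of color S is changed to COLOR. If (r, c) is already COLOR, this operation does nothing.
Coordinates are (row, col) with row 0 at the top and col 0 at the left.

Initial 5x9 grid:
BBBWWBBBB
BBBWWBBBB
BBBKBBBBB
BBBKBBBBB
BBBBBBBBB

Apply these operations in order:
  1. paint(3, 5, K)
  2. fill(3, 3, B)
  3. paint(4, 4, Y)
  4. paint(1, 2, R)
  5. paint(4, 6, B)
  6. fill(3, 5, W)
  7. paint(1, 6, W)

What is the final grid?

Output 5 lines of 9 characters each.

Answer: BBBWWBBBB
BBRWWBWBB
BBBBBBBBB
BBBBBWBBB
BBBBYBBBB

Derivation:
After op 1 paint(3,5,K):
BBBWWBBBB
BBBWWBBBB
BBBKBBBBB
BBBKBKBBB
BBBBBBBBB
After op 2 fill(3,3,B) [2 cells changed]:
BBBWWBBBB
BBBWWBBBB
BBBBBBBBB
BBBBBKBBB
BBBBBBBBB
After op 3 paint(4,4,Y):
BBBWWBBBB
BBBWWBBBB
BBBBBBBBB
BBBBBKBBB
BBBBYBBBB
After op 4 paint(1,2,R):
BBBWWBBBB
BBRWWBBBB
BBBBBBBBB
BBBBBKBBB
BBBBYBBBB
After op 5 paint(4,6,B):
BBBWWBBBB
BBRWWBBBB
BBBBBBBBB
BBBBBKBBB
BBBBYBBBB
After op 6 fill(3,5,W) [1 cells changed]:
BBBWWBBBB
BBRWWBBBB
BBBBBBBBB
BBBBBWBBB
BBBBYBBBB
After op 7 paint(1,6,W):
BBBWWBBBB
BBRWWBWBB
BBBBBBBBB
BBBBBWBBB
BBBBYBBBB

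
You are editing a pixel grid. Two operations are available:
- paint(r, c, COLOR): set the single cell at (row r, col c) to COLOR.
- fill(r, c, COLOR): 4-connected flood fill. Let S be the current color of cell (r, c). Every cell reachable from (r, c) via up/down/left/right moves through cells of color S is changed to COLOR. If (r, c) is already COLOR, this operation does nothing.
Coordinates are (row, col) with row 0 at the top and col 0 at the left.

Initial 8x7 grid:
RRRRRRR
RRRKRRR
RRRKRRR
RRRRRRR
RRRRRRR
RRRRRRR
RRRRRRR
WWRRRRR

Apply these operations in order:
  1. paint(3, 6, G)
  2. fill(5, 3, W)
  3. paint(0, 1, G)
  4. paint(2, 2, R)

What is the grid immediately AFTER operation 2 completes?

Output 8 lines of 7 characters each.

After op 1 paint(3,6,G):
RRRRRRR
RRRKRRR
RRRKRRR
RRRRRRG
RRRRRRR
RRRRRRR
RRRRRRR
WWRRRRR
After op 2 fill(5,3,W) [51 cells changed]:
WWWWWWW
WWWKWWW
WWWKWWW
WWWWWWG
WWWWWWW
WWWWWWW
WWWWWWW
WWWWWWW

Answer: WWWWWWW
WWWKWWW
WWWKWWW
WWWWWWG
WWWWWWW
WWWWWWW
WWWWWWW
WWWWWWW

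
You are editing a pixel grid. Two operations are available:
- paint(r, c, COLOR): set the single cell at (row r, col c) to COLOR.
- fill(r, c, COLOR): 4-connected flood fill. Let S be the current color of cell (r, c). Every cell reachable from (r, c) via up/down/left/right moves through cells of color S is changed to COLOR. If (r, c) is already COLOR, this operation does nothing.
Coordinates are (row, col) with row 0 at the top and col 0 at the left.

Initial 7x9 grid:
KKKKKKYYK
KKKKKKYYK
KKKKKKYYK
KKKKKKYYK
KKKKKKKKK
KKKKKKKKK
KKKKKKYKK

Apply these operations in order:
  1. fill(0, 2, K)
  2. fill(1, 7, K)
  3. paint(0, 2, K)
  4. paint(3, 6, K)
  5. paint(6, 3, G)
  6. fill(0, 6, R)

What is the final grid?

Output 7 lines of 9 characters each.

After op 1 fill(0,2,K) [0 cells changed]:
KKKKKKYYK
KKKKKKYYK
KKKKKKYYK
KKKKKKYYK
KKKKKKKKK
KKKKKKKKK
KKKKKKYKK
After op 2 fill(1,7,K) [8 cells changed]:
KKKKKKKKK
KKKKKKKKK
KKKKKKKKK
KKKKKKKKK
KKKKKKKKK
KKKKKKKKK
KKKKKKYKK
After op 3 paint(0,2,K):
KKKKKKKKK
KKKKKKKKK
KKKKKKKKK
KKKKKKKKK
KKKKKKKKK
KKKKKKKKK
KKKKKKYKK
After op 4 paint(3,6,K):
KKKKKKKKK
KKKKKKKKK
KKKKKKKKK
KKKKKKKKK
KKKKKKKKK
KKKKKKKKK
KKKKKKYKK
After op 5 paint(6,3,G):
KKKKKKKKK
KKKKKKKKK
KKKKKKKKK
KKKKKKKKK
KKKKKKKKK
KKKKKKKKK
KKKGKKYKK
After op 6 fill(0,6,R) [61 cells changed]:
RRRRRRRRR
RRRRRRRRR
RRRRRRRRR
RRRRRRRRR
RRRRRRRRR
RRRRRRRRR
RRRGRRYRR

Answer: RRRRRRRRR
RRRRRRRRR
RRRRRRRRR
RRRRRRRRR
RRRRRRRRR
RRRRRRRRR
RRRGRRYRR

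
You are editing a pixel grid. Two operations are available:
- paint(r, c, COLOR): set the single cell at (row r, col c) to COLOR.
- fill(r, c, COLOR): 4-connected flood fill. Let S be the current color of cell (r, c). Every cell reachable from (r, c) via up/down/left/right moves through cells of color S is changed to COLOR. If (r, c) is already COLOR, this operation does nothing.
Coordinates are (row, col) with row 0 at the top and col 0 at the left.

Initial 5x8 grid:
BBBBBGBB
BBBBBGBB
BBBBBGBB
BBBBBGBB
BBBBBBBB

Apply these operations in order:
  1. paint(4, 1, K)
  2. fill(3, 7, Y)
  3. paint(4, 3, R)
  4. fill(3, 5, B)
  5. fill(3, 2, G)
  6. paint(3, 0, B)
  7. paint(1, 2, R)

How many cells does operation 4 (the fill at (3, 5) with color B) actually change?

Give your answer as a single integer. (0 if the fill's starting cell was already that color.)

Answer: 4

Derivation:
After op 1 paint(4,1,K):
BBBBBGBB
BBBBBGBB
BBBBBGBB
BBBBBGBB
BKBBBBBB
After op 2 fill(3,7,Y) [35 cells changed]:
YYYYYGYY
YYYYYGYY
YYYYYGYY
YYYYYGYY
YKYYYYYY
After op 3 paint(4,3,R):
YYYYYGYY
YYYYYGYY
YYYYYGYY
YYYYYGYY
YKYRYYYY
After op 4 fill(3,5,B) [4 cells changed]:
YYYYYBYY
YYYYYBYY
YYYYYBYY
YYYYYBYY
YKYRYYYY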